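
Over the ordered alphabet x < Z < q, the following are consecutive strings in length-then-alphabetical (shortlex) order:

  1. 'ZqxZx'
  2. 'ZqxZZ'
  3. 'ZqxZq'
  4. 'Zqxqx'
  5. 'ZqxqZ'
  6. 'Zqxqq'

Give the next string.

The successor of Zqxqq increments the rightmost position that isn't already q and resets every position after it to x.

ZqZxx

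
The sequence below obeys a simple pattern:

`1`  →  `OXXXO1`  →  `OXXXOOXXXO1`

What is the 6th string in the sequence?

The strings grow by a fixed prefix OXXXO each time.
From OXXXOOXXXO1, 3 further steps: OXXXOOXXXO1 → OXXXOOXXXOOXXXO1 → OXXXOOXXXOOXXXOOXXXO1 → (answer).

OXXXOOXXXOOXXXOOXXXOOXXXO1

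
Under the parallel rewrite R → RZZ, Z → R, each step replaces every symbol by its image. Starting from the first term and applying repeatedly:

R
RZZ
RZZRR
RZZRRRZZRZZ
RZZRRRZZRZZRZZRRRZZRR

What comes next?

RZZRRRZZRZZRZZRRRZZRRRZZRRRZZRZZRZZRRRZZRZZ

φ(RZZRRRZZRZZRZZRRRZZRR) expands symbol-by-symbol to RZZ R R RZZ RZZ RZZ R R RZZ R R RZZ R R RZZ RZZ RZZ R R RZZ RZZ; joining the 21 pieces gives the next term.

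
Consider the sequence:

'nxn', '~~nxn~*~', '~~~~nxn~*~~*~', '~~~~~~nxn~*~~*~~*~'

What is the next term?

Each term wraps the previous one in ~~ on the left and ~*~ on the right.
Applying this once more to ~~~~~~nxn~*~~*~~*~:

~~~~~~~~nxn~*~~*~~*~~*~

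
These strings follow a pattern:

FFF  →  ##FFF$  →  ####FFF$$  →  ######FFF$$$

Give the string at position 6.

s(k+1) = ##·s(k)·$, so each term gains ## as a prefix and $ as a suffix.
From ######FFF$$$, 2 further steps: ######FFF$$$ → ########FFF$$$$ → (answer).

##########FFF$$$$$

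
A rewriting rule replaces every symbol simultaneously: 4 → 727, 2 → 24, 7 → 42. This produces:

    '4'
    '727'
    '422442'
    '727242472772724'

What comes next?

422442247272472742244242244224727

Replace each of the 15 characters of 727242472772724 in place — 42 24 42 24 727 24 727 42 24 42 42 24 42 24 727 — and concatenate.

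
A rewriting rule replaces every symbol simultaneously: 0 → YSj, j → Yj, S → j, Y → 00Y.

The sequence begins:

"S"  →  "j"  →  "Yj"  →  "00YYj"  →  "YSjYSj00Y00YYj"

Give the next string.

φ(YSjYSj00Y00YYj) expands symbol-by-symbol to 00Y j Yj 00Y j Yj YSj YSj 00Y YSj YSj 00Y 00Y Yj; joining the 14 pieces gives the next term.

00YjYj00YjYjYSjYSj00YYSjYSj00Y00YYj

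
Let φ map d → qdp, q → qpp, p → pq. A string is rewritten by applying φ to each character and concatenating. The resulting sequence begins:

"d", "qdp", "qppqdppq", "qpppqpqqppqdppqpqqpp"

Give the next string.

Rewriting the 20 symbols of qpppqpqqppqdppqpqqpp one by one yields qpp pq pq pq qpp pq qpp qpp pq pq qpp qdp pq pq qpp pq qpp qpp pq pq; concatenated:

qpppqpqpqqpppqqppqpppqpqqppqdppqpqqpppqqppqpppqpq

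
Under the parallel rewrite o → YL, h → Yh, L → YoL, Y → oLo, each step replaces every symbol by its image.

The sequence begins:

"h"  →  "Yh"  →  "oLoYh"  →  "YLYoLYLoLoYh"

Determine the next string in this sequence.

oLoYoLoLoYLYoLoLoYoLYLYoLYLoLoYh

Apply φ to YLYoLYLoLoYh symbol by symbol: Y→oLo, L→YoL, Y→oLo, o→YL, L→YoL, Y→oLo, L→YoL, o→YL, L→YoL, o→YL, Y→oLo, h→Yh; joined: oLo YoL oLo YL YoL oLo YoL YL YoL YL oLo Yh.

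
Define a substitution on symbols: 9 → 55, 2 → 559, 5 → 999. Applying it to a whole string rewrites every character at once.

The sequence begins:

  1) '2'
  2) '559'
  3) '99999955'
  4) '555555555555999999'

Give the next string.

Applying the rule to each of the 18 symbols of 555555555555999999 gives the pieces 999 999 999 999 999 999 999 999 999 999 999 999 55 55 55 55 55 55, which concatenate to the answer.

999999999999999999999999999999999999555555555555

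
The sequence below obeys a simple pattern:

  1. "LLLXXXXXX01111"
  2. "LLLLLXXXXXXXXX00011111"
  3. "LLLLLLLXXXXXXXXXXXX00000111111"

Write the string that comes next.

LLLLLLLLLXXXXXXXXXXXXXXX00000001111111

Reading off run lengths: L runs 3, 5, 7; X runs 6, 9, 12; 0 runs 1, 3, 5; 1 runs 4, 5, 6 — each is linear in n (n = 1, 2, …).
Setting n = 4 gives 9, 15, 7, 7 characters in each block.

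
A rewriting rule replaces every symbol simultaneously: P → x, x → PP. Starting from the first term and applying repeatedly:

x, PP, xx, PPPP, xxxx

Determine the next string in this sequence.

Rewriting each symbol of xxxx: x→PP, x→PP, x→PP, x→PP, which concatenates to PP PP PP PP.

PPPPPPPP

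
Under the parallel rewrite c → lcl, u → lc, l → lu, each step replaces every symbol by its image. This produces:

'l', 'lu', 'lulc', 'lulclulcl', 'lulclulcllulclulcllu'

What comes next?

lulclulcllulclulcllululclulcllulclulcllululc

φ(lulclulcllulclulcllu) expands symbol-by-symbol to lu lc lu lcl lu lc lu lcl lu lu lc lu lcl lu lc lu lcl lu lu lc; joining the 20 pieces gives the next term.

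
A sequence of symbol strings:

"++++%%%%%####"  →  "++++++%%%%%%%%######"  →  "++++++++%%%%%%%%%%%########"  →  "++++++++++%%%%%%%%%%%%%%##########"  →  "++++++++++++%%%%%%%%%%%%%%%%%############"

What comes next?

Each string has the form +^{2n} %^{3n-1} #^{2n}, where the shown terms are n = 2, 3, 4, 5, 6.
At n = 7 the blocks have lengths 14, 20, 14.

++++++++++++++%%%%%%%%%%%%%%%%%%%%##############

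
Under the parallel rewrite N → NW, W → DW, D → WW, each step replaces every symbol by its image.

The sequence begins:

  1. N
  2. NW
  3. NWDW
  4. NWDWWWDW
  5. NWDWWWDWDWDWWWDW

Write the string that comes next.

φ(NWDWWWDWDWDWWWDW) expands symbol-by-symbol to NW DW WW DW DW DW WW DW WW DW WW DW DW DW WW DW; joining the 16 pieces gives the next term.

NWDWWWDWDWDWWWDWWWDWWWDWDWDWWWDW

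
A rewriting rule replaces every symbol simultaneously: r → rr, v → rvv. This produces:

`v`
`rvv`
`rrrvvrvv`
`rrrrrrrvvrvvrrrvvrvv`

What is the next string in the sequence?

rrrrrrrrrrrrrrrvvrvvrrrvvrvvrrrrrrrvvrvvrrrvvrvv

Applying the rule to each of the 20 symbols of rrrrrrrvvrvvrrrvvrvv gives the pieces rr rr rr rr rr rr rr rvv rvv rr rvv rvv rr rr rr rvv rvv rr rvv rvv, which concatenate to the answer.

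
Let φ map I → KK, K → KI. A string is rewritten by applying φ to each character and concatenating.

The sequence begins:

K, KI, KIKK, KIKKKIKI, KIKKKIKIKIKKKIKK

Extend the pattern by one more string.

Applying the rule to each of the 16 symbols of KIKKKIKIKIKKKIKK gives the pieces KI KK KI KI KI KK KI KK KI KK KI KI KI KK KI KI, which concatenate to the answer.

KIKKKIKIKIKKKIKKKIKKKIKIKIKKKIKI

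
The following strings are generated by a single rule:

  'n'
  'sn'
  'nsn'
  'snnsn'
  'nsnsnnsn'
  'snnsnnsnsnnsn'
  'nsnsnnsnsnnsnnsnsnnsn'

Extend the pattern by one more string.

Each term (from the third on) is the two preceding terms concatenated in order: term 3 = n·sn = nsn.
So term 8 is snnsnnsnsnnsn·nsnsnnsnsnnsnnsnsnnsn.

snnsnnsnsnnsnnsnsnnsnsnnsnnsnsnnsn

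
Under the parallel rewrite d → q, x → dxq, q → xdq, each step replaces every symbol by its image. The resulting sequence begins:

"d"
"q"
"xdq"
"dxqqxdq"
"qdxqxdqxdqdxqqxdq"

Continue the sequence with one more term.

Applying the rule to each of the 17 symbols of qdxqxdqxdqdxqqxdq gives the pieces xdq q dxq xdq dxq q xdq dxq q xdq q dxq xdq xdq dxq q xdq, which concatenate to the answer.

xdqqdxqxdqdxqqxdqdxqqxdqqdxqxdqxdqdxqqxdq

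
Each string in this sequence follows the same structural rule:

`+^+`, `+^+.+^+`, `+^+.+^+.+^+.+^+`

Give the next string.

Every step duplicates the string with '.' between the halves.
One more doubling of +^+.+^+.+^+.+^+ gives the answer.

+^+.+^+.+^+.+^+.+^+.+^+.+^+.+^+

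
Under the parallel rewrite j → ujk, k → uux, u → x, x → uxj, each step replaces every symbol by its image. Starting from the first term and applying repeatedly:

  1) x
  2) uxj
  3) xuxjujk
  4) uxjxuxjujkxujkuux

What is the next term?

Rewriting the 17 symbols of uxjxuxjujkxujkuux one by one yields x uxj ujk uxj x uxj ujk x ujk uux uxj x ujk uux x x uxj; concatenated:

xuxjujkuxjxuxjujkxujkuuxuxjxujkuuxxxuxj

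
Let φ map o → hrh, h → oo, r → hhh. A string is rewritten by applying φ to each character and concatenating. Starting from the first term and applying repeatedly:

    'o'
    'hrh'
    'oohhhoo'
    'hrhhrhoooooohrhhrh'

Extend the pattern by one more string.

oohhhoooohhhoohrhhrhhrhhrhhrhhrhoohhhoooohhhoo

φ(hrhhrhoooooohrhhrh) expands symbol-by-symbol to oo hhh oo oo hhh oo hrh hrh hrh hrh hrh hrh oo hhh oo oo hhh oo; joining the 18 pieces gives the next term.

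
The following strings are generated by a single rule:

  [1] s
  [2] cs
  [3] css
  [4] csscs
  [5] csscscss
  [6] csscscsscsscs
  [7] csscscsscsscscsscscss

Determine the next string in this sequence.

csscscsscsscscsscscsscsscscsscsscs

This is a Fibonacci-style word recurrence s(k) = s(k−1)·s(k−2): e.g. cs·s = css.
The next term joins csscscsscsscscsscscss and csscscsscsscs.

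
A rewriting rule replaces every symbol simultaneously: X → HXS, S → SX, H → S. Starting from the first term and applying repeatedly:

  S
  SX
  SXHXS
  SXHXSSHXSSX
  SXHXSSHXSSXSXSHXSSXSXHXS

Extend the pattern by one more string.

Applying the rule to each of the 24 symbols of SXHXSSHXSSXSXSHXSSXSXHXS gives the pieces SX HXS S HXS SX SX S HXS SX SX HXS SX HXS SX S HXS SX SX HXS SX HXS S HXS SX, which concatenate to the answer.

SXHXSSHXSSXSXSHXSSXSXHXSSXHXSSXSHXSSXSXHXSSXHXSSHXSSX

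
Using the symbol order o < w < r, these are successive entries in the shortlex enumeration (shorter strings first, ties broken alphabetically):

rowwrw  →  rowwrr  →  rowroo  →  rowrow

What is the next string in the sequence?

Treat rowrow as a base-3 numeral over the given alphabet and add one, carrying through any trailing r's.

rowror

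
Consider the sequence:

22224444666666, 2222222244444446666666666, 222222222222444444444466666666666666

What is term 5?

The n-th term is 4n 2's then 3n+1 4's then 4n+2 6's (n = 1, 2, …).
At n = 5 the blocks have lengths 20, 16, 22.

2222222222222222222244444444444444446666666666666666666666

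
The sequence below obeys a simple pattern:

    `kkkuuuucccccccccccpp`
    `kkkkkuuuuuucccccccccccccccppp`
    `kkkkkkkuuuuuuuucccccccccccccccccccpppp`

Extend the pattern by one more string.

kkkkkkkkkuuuuuuuuuucccccccccccccccccccccccppppp

Term n consists of 2n-1 k's, followed by 2n u's, followed by 4n+3 c's, followed by n p's, where the shown terms are n = 2, 3, 4.
At n = 5 the blocks have lengths 9, 10, 23, 5.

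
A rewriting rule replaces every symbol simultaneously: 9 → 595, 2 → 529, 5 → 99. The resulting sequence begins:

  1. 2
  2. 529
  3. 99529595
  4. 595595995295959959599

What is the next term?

Rewriting the 21 symbols of 595595995295959959599 one by one yields 99 595 99 99 595 99 595 595 99 529 595 99 595 99 595 595 99 595 99 595 595; concatenated:

995959999595995955959952959599595995955959959599595595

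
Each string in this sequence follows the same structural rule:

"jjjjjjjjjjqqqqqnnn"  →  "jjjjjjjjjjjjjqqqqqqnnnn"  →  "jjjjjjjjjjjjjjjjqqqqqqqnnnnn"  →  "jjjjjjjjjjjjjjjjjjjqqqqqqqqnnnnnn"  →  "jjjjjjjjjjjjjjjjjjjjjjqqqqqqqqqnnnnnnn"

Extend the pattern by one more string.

jjjjjjjjjjjjjjjjjjjjjjjjjqqqqqqqqqqnnnnnnnn

Each string has the form j^{3n+1} q^{n+2} n^{n}, where the shown terms are n = 3, 4, 5, 6, 7.
For the next term, n = 8, so the run lengths are 25, 10, 8.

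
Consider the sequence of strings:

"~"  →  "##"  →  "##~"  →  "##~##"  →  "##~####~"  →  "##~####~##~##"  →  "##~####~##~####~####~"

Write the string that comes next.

##~####~##~####~####~##~####~##~##

This is a Fibonacci-style word recurrence s(k) = s(k−1)·s(k−2): e.g. ##·~ = ##~.
So term 8 is ##~####~##~####~####~·##~####~##~##.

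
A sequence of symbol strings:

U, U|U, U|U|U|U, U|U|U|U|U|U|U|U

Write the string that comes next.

s(k+1) = s(k)·|·s(k) — each term doubles the last with '|' between the halves.
Doubling U|U|U|U|U|U|U|U with '|' between the halves:

U|U|U|U|U|U|U|U|U|U|U|U|U|U|U|U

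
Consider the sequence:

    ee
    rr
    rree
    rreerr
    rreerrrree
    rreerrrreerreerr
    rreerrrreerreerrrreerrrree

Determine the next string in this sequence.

rreerrrreerreerrrreerrrreerreerrrreerreerr

Each term (from the third on) is the previous term followed by the one before it: term 3 = rr·ee = rree.
So term 8 is rreerrrreerreerrrreerrrree·rreerrrreerreerr.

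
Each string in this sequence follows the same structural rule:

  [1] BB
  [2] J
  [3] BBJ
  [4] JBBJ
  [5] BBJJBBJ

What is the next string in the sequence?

From term 3 onward, concatenate the second-to-last term with the last: BB·J = BBJ, J·BBJ = JBBJ, …
Continuing: JBBJ · BBJJBBJ gives term 6.

JBBJBBJJBBJ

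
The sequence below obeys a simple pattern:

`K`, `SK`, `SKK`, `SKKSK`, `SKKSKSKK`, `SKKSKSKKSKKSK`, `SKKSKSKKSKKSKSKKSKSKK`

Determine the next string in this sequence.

This is a Fibonacci-style word recurrence s(k) = s(k−1)·s(k−2): e.g. SK·K = SKK.
The next term joins SKKSKSKKSKKSKSKKSKSKK and SKKSKSKKSKKSK.

SKKSKSKKSKKSKSKKSKSKKSKKSKSKKSKKSK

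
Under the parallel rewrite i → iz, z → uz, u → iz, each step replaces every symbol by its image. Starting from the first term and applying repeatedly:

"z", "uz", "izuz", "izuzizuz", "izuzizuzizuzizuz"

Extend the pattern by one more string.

φ(izuzizuzizuzizuz) expands symbol-by-symbol to iz uz iz uz iz uz iz uz iz uz iz uz iz uz iz uz; joining the 16 pieces gives the next term.

izuzizuzizuzizuzizuzizuzizuzizuz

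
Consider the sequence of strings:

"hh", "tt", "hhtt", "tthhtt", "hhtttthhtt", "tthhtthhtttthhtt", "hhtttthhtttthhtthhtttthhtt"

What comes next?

tthhtthhtttthhtthhtttthhtttthhtthhtttthhtt

Each term (from the third on) is the two preceding terms concatenated in order: term 3 = hh·tt = hhtt.
So term 8 is tthhtthhtttthhtt·hhtttthhtttthhtthhtttthhtt.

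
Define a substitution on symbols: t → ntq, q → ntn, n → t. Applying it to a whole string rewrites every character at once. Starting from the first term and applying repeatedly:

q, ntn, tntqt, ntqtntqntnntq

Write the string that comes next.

Replace each of the 13 characters of ntqtntqntnntq in place — t ntq ntn ntq t ntq ntn t ntq t t ntq ntn — and concatenate.

tntqntnntqtntqntntntqttntqntn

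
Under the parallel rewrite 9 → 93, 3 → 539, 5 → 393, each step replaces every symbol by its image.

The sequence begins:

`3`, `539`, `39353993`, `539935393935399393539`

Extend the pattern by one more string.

3935399393539393539935399353939353993935399353939353993

Applying the rule to each of the 21 symbols of 539935393935399393539 gives the pieces 393 539 93 93 539 393 539 93 539 93 539 393 539 93 93 539 93 539 393 539 93, which concatenate to the answer.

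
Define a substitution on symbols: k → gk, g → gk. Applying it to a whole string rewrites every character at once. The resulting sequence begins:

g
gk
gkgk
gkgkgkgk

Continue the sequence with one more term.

Expanding gkgkgkgk: g→gk, k→gk, g→gk, k→gk, g→gk, k→gk, g→gk, k→gk. Concatenated: gk gk gk gk gk gk gk gk.

gkgkgkgkgkgkgkgk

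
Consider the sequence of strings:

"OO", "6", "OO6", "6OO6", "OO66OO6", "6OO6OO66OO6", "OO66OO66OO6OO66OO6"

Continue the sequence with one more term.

Each term (from the third on) is the two preceding terms concatenated in order: term 3 = OO·6 = OO6.
Continuing: 6OO6OO66OO6 · OO66OO66OO6OO66OO6 gives term 8.

6OO6OO66OO6OO66OO66OO6OO66OO6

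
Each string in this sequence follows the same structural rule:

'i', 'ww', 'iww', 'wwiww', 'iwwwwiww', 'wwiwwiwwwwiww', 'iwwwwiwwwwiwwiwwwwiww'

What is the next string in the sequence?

wwiwwiwwwwiwwiwwwwiwwwwiwwiwwwwiww

From term 3 onward, concatenate the second-to-last term with the last: i·ww = iww, ww·iww = wwiww, …
The next term joins wwiwwiwwwwiww and iwwwwiwwwwiwwiwwwwiww.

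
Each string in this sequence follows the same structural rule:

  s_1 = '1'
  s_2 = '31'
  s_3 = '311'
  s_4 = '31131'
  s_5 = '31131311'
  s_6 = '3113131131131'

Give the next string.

311313113113131131311

This is a Fibonacci-style word recurrence s(k) = s(k−1)·s(k−2): e.g. 31·1 = 311.
So term 7 is 3113131131131·31131311.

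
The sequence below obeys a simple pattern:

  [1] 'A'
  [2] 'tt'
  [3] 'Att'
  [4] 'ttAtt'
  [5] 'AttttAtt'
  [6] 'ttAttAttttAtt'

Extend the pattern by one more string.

This is a Fibonacci-style word recurrence s(k) = s(k−2)·s(k−1): e.g. A·tt = Att.
Continuing: AttttAtt · ttAttAttttAtt gives term 7.

AttttAttttAttAttttAtt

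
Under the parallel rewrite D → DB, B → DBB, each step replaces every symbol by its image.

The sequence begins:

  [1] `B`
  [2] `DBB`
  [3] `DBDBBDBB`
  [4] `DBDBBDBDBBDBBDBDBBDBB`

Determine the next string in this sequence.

DBDBBDBDBBDBBDBDBBDBDBBDBBDBDBBDBBDBDBBDBDBBDBBDBDBBDBB

Applying the rule to each of the 21 symbols of DBDBBDBDBBDBBDBDBBDBB gives the pieces DB DBB DB DBB DBB DB DBB DB DBB DBB DB DBB DBB DB DBB DB DBB DBB DB DBB DBB, which concatenate to the answer.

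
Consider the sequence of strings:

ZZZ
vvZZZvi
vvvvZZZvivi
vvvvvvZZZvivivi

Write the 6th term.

Each term wraps the previous one in vv on the left and vi on the right.
From vvvvvvZZZvivivi, 2 further steps: vvvvvvZZZvivivi → vvvvvvvvZZZvivivivi → (answer).

vvvvvvvvvvZZZvivivivivi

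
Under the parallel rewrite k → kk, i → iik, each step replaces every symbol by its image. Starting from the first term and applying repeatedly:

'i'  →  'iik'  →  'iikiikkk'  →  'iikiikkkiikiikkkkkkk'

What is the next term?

Rewriting the 20 symbols of iikiikkkiikiikkkkkkk one by one yields iik iik kk iik iik kk kk kk iik iik kk iik iik kk kk kk kk kk kk kk; concatenated:

iikiikkkiikiikkkkkkkiikiikkkiikiikkkkkkkkkkkkkkk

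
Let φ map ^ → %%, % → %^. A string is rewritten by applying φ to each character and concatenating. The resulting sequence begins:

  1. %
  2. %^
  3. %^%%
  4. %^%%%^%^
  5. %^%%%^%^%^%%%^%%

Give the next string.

Applying the rule to each of the 16 symbols of %^%%%^%^%^%%%^%% gives the pieces %^ %% %^ %^ %^ %% %^ %% %^ %% %^ %^ %^ %% %^ %^, which concatenate to the answer.

%^%%%^%^%^%%%^%%%^%%%^%^%^%%%^%^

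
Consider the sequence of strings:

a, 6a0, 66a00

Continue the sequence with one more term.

s(k+1) = 6·s(k)·0, so each term gains 6 as a prefix and 0 as a suffix.
One more step from 66a00 gives the answer.

666a000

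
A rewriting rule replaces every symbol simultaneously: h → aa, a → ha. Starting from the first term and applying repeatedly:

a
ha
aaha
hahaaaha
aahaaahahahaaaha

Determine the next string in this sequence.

Rewriting the 16 symbols of aahaaahahahaaaha one by one yields ha ha aa ha ha ha aa ha aa ha aa ha ha ha aa ha; concatenated:

hahaaahahahaaahaaahaaahahahaaaha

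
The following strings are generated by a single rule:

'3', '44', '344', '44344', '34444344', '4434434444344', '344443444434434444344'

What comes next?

Each term (from the third on) is the two preceding terms concatenated in order: term 3 = 3·44 = 344.
So term 8 is 4434434444344·344443444434434444344.

4434434444344344443444434434444344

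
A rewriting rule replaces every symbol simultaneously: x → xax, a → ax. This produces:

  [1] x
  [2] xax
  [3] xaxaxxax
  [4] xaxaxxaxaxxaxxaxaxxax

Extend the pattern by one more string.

xaxaxxaxaxxaxxaxaxxaxaxxaxxaxaxxaxxaxaxxaxaxxaxxaxaxxax

φ(xaxaxxaxaxxaxxaxaxxax) expands symbol-by-symbol to xax ax xax ax xax xax ax xax ax xax xax ax xax xax ax xax ax xax xax ax xax; joining the 21 pieces gives the next term.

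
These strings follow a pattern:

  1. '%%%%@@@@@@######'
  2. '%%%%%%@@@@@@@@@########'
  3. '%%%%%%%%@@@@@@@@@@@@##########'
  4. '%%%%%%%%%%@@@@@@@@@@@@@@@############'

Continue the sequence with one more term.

The n-th term is 2n %'s then 3n @'s then 2n+2 #'s, where the shown terms are n = 2, 3, 4, 5.
At n = 6 the blocks have lengths 12, 18, 14.

%%%%%%%%%%%%@@@@@@@@@@@@@@@@@@##############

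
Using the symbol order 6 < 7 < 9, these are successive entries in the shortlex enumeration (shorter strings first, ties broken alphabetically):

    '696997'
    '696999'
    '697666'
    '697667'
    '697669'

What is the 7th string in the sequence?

697677

Stepping forward 2 times from 697669: 697669 → 697676, then the target.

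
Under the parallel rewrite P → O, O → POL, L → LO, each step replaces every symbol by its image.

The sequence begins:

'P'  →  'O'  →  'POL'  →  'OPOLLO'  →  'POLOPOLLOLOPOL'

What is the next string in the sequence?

Replace each of the 14 characters of POLOPOLLOLOPOL in place — O POL LO POL O POL LO LO POL LO POL O POL LO — and concatenate.

OPOLLOPOLOPOLLOLOPOLLOPOLOPOLLO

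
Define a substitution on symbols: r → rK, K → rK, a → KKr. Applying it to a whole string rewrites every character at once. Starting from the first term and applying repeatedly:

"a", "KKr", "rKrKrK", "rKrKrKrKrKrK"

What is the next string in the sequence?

rKrKrKrKrKrKrKrKrKrKrKrK

Rewriting each symbol of rKrKrKrKrKrK: r→rK, K→rK, r→rK, K→rK, r→rK, K→rK, r→rK, K→rK, r→rK, K→rK, r→rK, K→rK, which concatenates to rK rK rK rK rK rK rK rK rK rK rK rK.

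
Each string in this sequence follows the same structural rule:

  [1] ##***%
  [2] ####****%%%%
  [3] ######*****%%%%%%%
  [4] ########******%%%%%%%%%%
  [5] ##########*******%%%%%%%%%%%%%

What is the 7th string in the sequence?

##############*********%%%%%%%%%%%%%%%%%%%

Term n consists of 2n #'s, followed by n+2 *'s, followed by 3n-2 %'s (n = 1, 2, …).
Setting n = 7 gives 14, 9, 19 characters in each block.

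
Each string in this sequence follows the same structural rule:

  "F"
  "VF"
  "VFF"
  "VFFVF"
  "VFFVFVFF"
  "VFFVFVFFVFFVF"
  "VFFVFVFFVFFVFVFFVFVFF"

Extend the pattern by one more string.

VFFVFVFFVFFVFVFFVFVFFVFFVFVFFVFFVF

Each term (from the third on) is the previous term followed by the one before it: term 3 = VF·F = VFF.
The next term joins VFFVFVFFVFFVFVFFVFVFF and VFFVFVFFVFFVF.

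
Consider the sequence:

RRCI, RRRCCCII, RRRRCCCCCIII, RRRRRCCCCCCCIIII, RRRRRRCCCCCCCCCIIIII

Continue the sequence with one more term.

RRRRRRRCCCCCCCCCCCIIIIII

The n-th term is n+1 R's then 2n-1 C's then n I's (n = 1, 2, …).
Setting n = 6 gives 7, 11, 6 characters in each block.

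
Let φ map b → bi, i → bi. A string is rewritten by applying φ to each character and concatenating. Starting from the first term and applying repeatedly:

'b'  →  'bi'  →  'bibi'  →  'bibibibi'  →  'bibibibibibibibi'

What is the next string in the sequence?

Replace each of the 16 characters of bibibibibibibibi in place — bi bi bi bi bi bi bi bi bi bi bi bi bi bi bi bi — and concatenate.

bibibibibibibibibibibibibibibibi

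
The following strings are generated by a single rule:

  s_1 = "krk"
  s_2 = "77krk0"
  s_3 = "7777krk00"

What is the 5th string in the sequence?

77777777krk0000

Every step adds 77 to the front and 0 to the end of the previous string.
From 7777krk00, 2 further steps: 7777krk00 → 777777krk000 → (answer).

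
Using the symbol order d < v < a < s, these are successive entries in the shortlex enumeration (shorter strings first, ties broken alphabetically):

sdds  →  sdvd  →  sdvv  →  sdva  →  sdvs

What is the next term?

sdad

The successor of sdvs increments the rightmost position that isn't already s and resets every position after it to d.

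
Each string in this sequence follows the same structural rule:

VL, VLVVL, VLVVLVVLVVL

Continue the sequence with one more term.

s(k+1) = s(k)·V·s(k) — each term doubles the last with 'V' between the halves.
So the next term is two copies of VLVVLVVLVVL with 'V' between the halves.

VLVVLVVLVVLVVLVVLVVLVVL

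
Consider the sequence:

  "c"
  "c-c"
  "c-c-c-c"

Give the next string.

s(k+1) = s(k)·-·s(k) — each term doubles the last with '-' between the halves.
So the next term is two copies of c-c-c-c with '-' between the halves.

c-c-c-c-c-c-c-c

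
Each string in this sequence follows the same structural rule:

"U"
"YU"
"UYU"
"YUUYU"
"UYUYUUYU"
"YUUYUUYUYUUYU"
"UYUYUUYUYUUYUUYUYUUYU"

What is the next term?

From term 3 onward, concatenate the second-to-last term with the last: U·YU = UYU, YU·UYU = YUUYU, …
The next term joins YUUYUUYUYUUYU and UYUYUUYUYUUYUUYUYUUYU.

YUUYUUYUYUUYUUYUYUUYUYUUYUUYUYUUYU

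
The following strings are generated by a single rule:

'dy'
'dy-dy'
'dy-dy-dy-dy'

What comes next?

dy-dy-dy-dy-dy-dy-dy-dy

Each string is two copies of the previous one joined by '-'.
One more doubling of dy-dy-dy-dy gives the answer.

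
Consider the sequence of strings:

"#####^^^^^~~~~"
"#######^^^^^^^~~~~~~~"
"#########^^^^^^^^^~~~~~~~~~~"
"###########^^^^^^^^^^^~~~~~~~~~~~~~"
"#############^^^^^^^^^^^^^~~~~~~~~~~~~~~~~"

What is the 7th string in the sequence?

#################^^^^^^^^^^^^^^^^^~~~~~~~~~~~~~~~~~~~~~~

Term n consists of 2n+3 #'s, followed by 2n+3 ^'s, followed by 3n+1 ~'s (n = 1, 2, …).
For term 7, n = 7, so the run lengths are 17, 17, 22.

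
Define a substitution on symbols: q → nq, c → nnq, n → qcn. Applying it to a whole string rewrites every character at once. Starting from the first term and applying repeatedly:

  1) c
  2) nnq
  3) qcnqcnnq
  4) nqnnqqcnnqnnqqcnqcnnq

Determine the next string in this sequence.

Rewriting the 21 symbols of nqnnqqcnnqnnqqcnqcnnq one by one yields qcn nq qcn qcn nq nq nnq qcn qcn nq qcn qcn nq nq nnq qcn nq nnq qcn qcn nq; concatenated:

qcnnqqcnqcnnqnqnnqqcnqcnnqqcnqcnnqnqnnqqcnnqnnqqcnqcnnq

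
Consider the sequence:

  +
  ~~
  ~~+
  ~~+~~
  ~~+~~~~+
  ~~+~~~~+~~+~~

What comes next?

~~+~~~~+~~+~~~~+~~~~+

This is a Fibonacci-style word recurrence s(k) = s(k−1)·s(k−2): e.g. ~~·+ = ~~+.
The next term joins ~~+~~~~+~~+~~ and ~~+~~~~+.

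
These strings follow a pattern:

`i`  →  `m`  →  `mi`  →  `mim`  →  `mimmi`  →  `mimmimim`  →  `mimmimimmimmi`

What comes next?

mimmimimmimmimimmimim

Each term (from the third on) is the previous term followed by the one before it: term 3 = m·i = mi.
Continuing: mimmimimmimmi · mimmimim gives term 8.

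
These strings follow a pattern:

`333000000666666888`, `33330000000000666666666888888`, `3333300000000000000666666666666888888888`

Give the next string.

The n-th term is n+2 3's then 4n+2 0's then 3n+3 6's then 3n 8's (n = 1, 2, …).
Setting n = 4 gives 6, 18, 15, 12 characters in each block.

333333000000000000000000666666666666666888888888888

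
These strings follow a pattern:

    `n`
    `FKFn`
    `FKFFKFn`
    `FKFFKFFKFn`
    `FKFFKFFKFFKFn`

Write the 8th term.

FKFFKFFKFFKFFKFFKFFKFn

Every step adds FKF at the front: s(k+1) = FKF·s(k).
From FKFFKFFKFFKFn, 3 further steps: FKFFKFFKFFKFn → FKFFKFFKFFKFFKFn → FKFFKFFKFFKFFKFFKFn → (answer).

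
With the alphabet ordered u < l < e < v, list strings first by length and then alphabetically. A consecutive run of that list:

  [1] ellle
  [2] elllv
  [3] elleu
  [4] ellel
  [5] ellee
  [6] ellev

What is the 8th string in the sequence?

Advancing 2 positions from ellev through ellev → ellvu reaches term 8.

ellvl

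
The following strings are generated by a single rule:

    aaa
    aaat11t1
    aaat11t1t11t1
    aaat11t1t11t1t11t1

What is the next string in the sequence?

Each term is the previous one with t11t1 appended.
Applying this once more to aaat11t1t11t1t11t1:

aaat11t1t11t1t11t1t11t1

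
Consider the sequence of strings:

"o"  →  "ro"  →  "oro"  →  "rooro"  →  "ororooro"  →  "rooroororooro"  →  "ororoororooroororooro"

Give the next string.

rooroororooroororoororooroororooro

This is a Fibonacci-style word recurrence s(k) = s(k−2)·s(k−1): e.g. o·ro = oro.
So term 8 is rooroororooro·ororoororooroororooro.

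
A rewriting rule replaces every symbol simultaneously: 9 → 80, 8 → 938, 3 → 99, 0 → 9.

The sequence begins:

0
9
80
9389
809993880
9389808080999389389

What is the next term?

Rewriting the 19 symbols of 9389808080999389389 one by one yields 80 99 938 80 938 9 938 9 938 9 80 80 80 99 938 80 99 938 80; concatenated:

80999388093899389938980808099938809993880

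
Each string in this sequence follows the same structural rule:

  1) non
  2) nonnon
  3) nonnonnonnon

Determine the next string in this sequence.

Every step duplicates the string.
Doubling nonnonnonnon:

nonnonnonnonnonnonnonnon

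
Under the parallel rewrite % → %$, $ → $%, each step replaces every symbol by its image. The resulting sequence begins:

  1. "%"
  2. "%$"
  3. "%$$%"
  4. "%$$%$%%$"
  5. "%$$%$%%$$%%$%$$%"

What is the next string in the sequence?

%$$%$%%$$%%$%$$%$%%$%$$%%$$%$%%$

Replace each of the 16 characters of %$$%$%%$$%%$%$$% in place — %$ $% $% %$ $% %$ %$ $% $% %$ %$ $% %$ $% $% %$ — and concatenate.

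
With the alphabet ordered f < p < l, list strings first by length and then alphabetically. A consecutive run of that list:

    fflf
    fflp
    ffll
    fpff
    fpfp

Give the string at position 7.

fppf

Advancing 2 positions from fpfp through fpfp → fpfl reaches term 7.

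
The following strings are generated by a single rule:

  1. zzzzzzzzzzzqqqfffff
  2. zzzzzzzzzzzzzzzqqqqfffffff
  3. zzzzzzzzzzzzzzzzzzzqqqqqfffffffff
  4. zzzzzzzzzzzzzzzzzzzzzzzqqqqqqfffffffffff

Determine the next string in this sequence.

Each string has the form z^{4n+3} q^{n+1} f^{2n+1}, where the shown terms are n = 2, 3, 4, 5.
At n = 6 the blocks have lengths 27, 7, 13.

zzzzzzzzzzzzzzzzzzzzzzzzzzzqqqqqqqfffffffffffff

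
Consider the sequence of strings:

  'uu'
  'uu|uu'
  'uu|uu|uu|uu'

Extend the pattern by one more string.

uu|uu|uu|uu|uu|uu|uu|uu

Each string is two copies of the previous one joined by '|'.
One more doubling of uu|uu|uu|uu gives the answer.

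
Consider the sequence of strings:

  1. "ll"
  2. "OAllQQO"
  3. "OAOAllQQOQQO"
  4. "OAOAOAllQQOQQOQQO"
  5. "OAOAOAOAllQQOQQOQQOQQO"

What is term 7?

OAOAOAOAOAOAllQQOQQOQQOQQOQQOQQO

Each term wraps the previous one in OA on the left and QQO on the right.
From OAOAOAOAllQQOQQOQQOQQO, 2 further steps: OAOAOAOAllQQOQQOQQOQQO → OAOAOAOAOAllQQOQQOQQOQQOQQO → (answer).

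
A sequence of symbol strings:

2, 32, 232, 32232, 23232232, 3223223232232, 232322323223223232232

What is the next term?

3223223232232232322323223223232232

This is a Fibonacci-style word recurrence s(k) = s(k−2)·s(k−1): e.g. 2·32 = 232.
So term 8 is 3223223232232·232322323223223232232.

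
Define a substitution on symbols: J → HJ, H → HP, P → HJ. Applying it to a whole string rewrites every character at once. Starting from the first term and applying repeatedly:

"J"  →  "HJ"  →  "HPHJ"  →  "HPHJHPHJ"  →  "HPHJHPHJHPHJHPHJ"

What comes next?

Replace each of the 16 characters of HPHJHPHJHPHJHPHJ in place — HP HJ HP HJ HP HJ HP HJ HP HJ HP HJ HP HJ HP HJ — and concatenate.

HPHJHPHJHPHJHPHJHPHJHPHJHPHJHPHJ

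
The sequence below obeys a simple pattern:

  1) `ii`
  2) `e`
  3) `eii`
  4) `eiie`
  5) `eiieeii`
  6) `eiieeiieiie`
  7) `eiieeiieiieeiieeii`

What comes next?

eiieeiieiieeiieeiieiieeiieiie

Each term (from the third on) is the previous term followed by the one before it: term 3 = e·ii = eii.
Continuing: eiieeiieiieeiieeii · eiieeiieiie gives term 8.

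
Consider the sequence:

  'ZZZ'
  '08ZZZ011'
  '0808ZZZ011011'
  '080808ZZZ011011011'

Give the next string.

08080808ZZZ011011011011

s(k+1) = 08·s(k)·011, so each term gains 08 as a prefix and 011 as a suffix.
One more step from 080808ZZZ011011011 gives the answer.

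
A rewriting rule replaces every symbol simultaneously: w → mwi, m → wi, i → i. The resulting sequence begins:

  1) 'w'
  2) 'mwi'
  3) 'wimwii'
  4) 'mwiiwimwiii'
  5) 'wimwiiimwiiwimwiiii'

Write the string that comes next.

Rewriting the 19 symbols of wimwiiimwiiwimwiiii one by one yields mwi i wi mwi i i i wi mwi i i mwi i wi mwi i i i i; concatenated:

mwiiwimwiiiiwimwiiimwiiwimwiiiii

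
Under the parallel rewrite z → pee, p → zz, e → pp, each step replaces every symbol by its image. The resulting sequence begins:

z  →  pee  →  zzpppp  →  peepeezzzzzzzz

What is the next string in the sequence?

Rewriting the 14 symbols of peepeezzzzzzzz one by one yields zz pp pp zz pp pp pee pee pee pee pee pee pee pee; concatenated:

zzppppzzpppppeepeepeepeepeepeepeepee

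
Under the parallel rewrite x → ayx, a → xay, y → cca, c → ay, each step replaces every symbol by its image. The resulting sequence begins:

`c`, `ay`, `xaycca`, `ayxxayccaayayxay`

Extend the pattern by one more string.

Applying the rule to each of the 16 symbols of ayxxayccaayayxay gives the pieces xay cca ayx ayx xay cca ay ay xay xay cca xay cca ayx xay cca, which concatenate to the answer.

xayccaayxayxxayccaayayxayxayccaxayccaayxxaycca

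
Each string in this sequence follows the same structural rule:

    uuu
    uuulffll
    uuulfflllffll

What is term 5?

uuulfflllfflllfflllffll

The strings grow by a fixed suffix lffll each time.
From uuulfflllffll, 2 further steps: uuulfflllffll → uuulfflllfflllffll → (answer).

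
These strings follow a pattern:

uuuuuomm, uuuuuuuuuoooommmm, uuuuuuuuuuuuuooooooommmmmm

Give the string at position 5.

Term n consists of 4n+1 u's, followed by 3n-2 o's, followed by 2n m's (n = 1, 2, …).
Setting n = 5 gives 21, 13, 10 characters in each block.

uuuuuuuuuuuuuuuuuuuuuooooooooooooommmmmmmmmm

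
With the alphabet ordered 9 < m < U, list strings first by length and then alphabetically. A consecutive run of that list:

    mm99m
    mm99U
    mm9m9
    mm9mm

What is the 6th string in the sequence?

mm9U9

Stepping forward 2 times from mm9mm: mm9mm → mm9mU, then the target.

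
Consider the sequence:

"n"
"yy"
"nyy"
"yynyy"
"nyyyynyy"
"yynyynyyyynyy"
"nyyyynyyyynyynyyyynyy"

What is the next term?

yynyynyyyynyynyyyynyyyynyynyyyynyy

Each term (from the third on) is the two preceding terms concatenated in order: term 3 = n·yy = nyy.
Continuing: yynyynyyyynyy · nyyyynyyyynyynyyyynyy gives term 8.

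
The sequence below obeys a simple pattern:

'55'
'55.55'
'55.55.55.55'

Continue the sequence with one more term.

s(k+1) = s(k)·.·s(k) — each term doubles the last with '.' between the halves.
One more doubling of 55.55.55.55 gives the answer.

55.55.55.55.55.55.55.55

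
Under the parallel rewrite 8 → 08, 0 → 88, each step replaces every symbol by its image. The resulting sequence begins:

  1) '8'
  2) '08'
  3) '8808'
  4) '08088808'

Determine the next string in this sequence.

8808880808088808

Apply φ to 08088808 symbol by symbol: 0→88, 8→08, 0→88, 8→08, 8→08, 8→08, 0→88, 8→08; joined: 88 08 88 08 08 08 88 08.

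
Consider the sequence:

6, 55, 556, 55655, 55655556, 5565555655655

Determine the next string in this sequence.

556555565565555655556

Each term (from the third on) is the previous term followed by the one before it: term 3 = 55·6 = 556.
The next term joins 5565555655655 and 55655556.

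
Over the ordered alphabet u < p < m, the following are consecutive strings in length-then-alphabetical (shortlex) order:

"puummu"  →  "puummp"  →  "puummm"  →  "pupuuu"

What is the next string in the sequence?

Treat pupuuu as a base-3 numeral over the given alphabet and add one, carrying through any trailing m's.

pupuup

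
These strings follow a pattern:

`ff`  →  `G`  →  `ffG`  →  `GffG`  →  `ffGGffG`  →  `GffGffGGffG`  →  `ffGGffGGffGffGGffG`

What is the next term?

Each term (from the third on) is the two preceding terms concatenated in order: term 3 = ff·G = ffG.
Continuing: GffGffGGffG · ffGGffGGffGffGGffG gives term 8.

GffGffGGffGffGGffGGffGffGGffG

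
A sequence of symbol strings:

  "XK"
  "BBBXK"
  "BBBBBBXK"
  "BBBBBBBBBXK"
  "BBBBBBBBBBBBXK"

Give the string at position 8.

BBBBBBBBBBBBBBBBBBBBBXK

The strings grow by a fixed prefix BBB each time.
From BBBBBBBBBBBBXK, 3 further steps: BBBBBBBBBBBBXK → BBBBBBBBBBBBBBBXK → BBBBBBBBBBBBBBBBBBXK → (answer).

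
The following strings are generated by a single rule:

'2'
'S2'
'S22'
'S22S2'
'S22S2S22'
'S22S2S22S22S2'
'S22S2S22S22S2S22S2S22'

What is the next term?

S22S2S22S22S2S22S2S22S22S2S22S22S2

Each term (from the third on) is the previous term followed by the one before it: term 3 = S2·2 = S22.
Continuing: S22S2S22S22S2S22S2S22 · S22S2S22S22S2 gives term 8.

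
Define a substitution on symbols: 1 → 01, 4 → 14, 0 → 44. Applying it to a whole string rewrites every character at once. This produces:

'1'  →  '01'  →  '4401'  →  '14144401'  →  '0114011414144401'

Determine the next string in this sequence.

44010114440101140114011414144401

φ(0114011414144401) expands symbol-by-symbol to 44 01 01 14 44 01 01 14 01 14 01 14 14 14 44 01; joining the 16 pieces gives the next term.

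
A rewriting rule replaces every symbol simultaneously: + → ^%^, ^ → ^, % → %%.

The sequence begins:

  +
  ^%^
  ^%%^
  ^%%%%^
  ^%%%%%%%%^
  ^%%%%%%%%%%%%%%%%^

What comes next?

^%%%%%%%%%%%%%%%%%%%%%%%%%%%%%%%%^

φ(^%%%%%%%%%%%%%%%%^) expands symbol-by-symbol to ^ %% %% %% %% %% %% %% %% %% %% %% %% %% %% %% %% ^; joining the 18 pieces gives the next term.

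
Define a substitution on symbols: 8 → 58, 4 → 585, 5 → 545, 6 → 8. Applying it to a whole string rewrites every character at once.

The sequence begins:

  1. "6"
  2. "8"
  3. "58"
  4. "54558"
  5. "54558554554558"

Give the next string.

Rewriting the 14 symbols of 54558554554558 one by one yields 545 585 545 545 58 545 545 585 545 545 585 545 545 58; concatenated:

5455855455455854554558554554558554554558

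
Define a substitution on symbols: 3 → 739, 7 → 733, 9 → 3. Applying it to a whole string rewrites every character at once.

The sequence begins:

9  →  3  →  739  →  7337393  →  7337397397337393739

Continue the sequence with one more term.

Applying the rule to each of the 19 symbols of 7337397397337393739 gives the pieces 733 739 739 733 739 3 733 739 3 733 739 739 733 739 3 739 733 739 3, which concatenate to the answer.

7337397397337393733739373373973973373937397337393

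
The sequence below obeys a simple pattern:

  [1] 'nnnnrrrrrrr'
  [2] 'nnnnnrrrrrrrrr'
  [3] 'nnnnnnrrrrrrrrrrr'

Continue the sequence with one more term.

nnnnnnnrrrrrrrrrrrrr

Each string has the form n^{n+1} r^{2n+1}, where the shown terms are n = 3, 4, 5.
Setting n = 6 gives 7, 13 characters in each block.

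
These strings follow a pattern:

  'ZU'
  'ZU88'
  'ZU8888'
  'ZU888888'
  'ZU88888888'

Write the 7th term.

ZU888888888888

The strings grow by a fixed suffix 88 each time.
From ZU88888888, 2 further steps: ZU88888888 → ZU8888888888 → (answer).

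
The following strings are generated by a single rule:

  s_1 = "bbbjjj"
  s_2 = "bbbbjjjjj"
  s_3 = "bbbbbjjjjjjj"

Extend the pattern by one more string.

bbbbbbjjjjjjjjj

The n-th term is n+1 b's then 2n-1 j's, where the shown terms are n = 2, 3, 4.
Setting n = 5 gives 6, 9 characters in each block.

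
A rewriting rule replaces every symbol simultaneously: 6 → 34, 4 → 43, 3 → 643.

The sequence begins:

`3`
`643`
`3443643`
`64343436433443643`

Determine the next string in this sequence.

Rewriting the 17 symbols of 64343436433443643 one by one yields 34 43 643 43 643 43 643 34 43 643 643 43 43 643 34 43 643; concatenated:

34436434364343643344364364343436433443643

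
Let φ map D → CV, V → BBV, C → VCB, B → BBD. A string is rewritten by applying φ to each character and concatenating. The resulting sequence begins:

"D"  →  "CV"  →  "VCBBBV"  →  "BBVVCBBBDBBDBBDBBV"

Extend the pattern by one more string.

φ(BBVVCBBBDBBDBBDBBV) expands symbol-by-symbol to BBD BBD BBV BBV VCB BBD BBD BBD CV BBD BBD CV BBD BBD CV BBD BBD BBV; joining the 18 pieces gives the next term.

BBDBBDBBVBBVVCBBBDBBDBBDCVBBDBBDCVBBDBBDCVBBDBBDBBV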